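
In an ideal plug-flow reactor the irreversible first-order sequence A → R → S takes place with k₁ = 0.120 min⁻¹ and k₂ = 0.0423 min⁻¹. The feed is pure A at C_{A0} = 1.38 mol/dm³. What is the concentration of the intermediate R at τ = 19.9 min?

The intermediate concentration in a first-order A→B→C sequence is C_R = k₁C_{A0}(e^(−k₁τ) − e^(−k₂τ))/(k₂−k₁).
e^(−k₁τ) = e^(−0.120×19.9) = e^(−2.388) = 0.09181; e^(−k₂τ) = e^(−0.8418) = 0.4309.
C_R = 0.120×1.38/(0.0423−0.120) × (0.09181−0.4309) = (-2.131)×(-0.3391) = 0.7228 mol/dm³.

0.723 mol/dm³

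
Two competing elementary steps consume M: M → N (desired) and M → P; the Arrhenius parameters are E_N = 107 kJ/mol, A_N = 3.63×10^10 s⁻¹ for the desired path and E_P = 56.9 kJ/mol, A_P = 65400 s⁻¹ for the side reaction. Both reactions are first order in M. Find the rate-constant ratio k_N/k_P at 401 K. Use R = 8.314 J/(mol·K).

Since both paths have the same order in M, the concentration cancels and S_{N/P} = k_N/k_P = (A_N/A_P)·exp[(E_P−E_N)/(RT)].
(E_P−E_N)/(RT) = (56.9−107)×10³/(8.314×401) = -50100/3334 = -15.03.
k_N/k_P = (3.63×10^10/65400)·exp(-15.03) = 5.550×10^5 × 2.976×10^-7 = 0.165.
Since E_N > E_P, raising the temperature improves selectivity toward N.

0.165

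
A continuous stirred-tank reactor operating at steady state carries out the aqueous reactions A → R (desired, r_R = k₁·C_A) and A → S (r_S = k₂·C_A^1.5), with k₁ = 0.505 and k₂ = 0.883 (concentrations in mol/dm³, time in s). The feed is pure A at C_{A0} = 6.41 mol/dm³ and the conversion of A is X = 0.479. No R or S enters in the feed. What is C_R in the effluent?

Exit C_A = C_{A0}(1−X) = 6.41×0.521 = 3.340 mol/dm³.
Rates in a CSTR are evaluated at the outlet concentration: r_R = 0.505×3.340 = 1.687, r_S = 0.883×3.340^1.5 = 5.389.
Fraction of consumed A going to R: r_R/(r_R+r_S) = 0.2384.
C_R = 0.2384·C_{A0}·X = 0.2384×6.41×0.479 = 0.732 mol/dm³.

0.732 mol/dm³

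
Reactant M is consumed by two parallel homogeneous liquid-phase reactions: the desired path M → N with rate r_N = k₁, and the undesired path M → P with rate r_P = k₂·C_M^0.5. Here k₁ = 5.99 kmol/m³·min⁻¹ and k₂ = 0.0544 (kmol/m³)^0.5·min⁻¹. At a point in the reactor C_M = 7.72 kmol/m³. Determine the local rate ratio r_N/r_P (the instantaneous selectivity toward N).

S_{N/P} = r_N/r_P = (k₁)/(k₂·C_M^0.5) = (k₁/k₂)·C_M^-0.5.
= (5.99) / (0.0544×7.720^0.5) = 5.990/0.1511 = 39.6.
The undesired path is higher order in M, so low C_M (CSTR or dilute feed) favours N.

39.6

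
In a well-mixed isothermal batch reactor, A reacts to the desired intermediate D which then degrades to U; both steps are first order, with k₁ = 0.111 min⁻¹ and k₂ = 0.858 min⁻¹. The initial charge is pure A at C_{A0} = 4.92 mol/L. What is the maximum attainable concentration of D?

0.470 mol/L

Evaluating C_D at t_opt = ln(k₂/k₁)/(k₂−k₁) gives C_{D,max}/C_{A0} = (k₁/k₂)^[k₂/(k₂−k₁)].
= (0.111/0.858)^(0.858/(0.858−0.111)) = (0.1294)^(1.149) = 0.09547.
C_{D,max} = 0.09547×4.92 = 0.470 mol/L.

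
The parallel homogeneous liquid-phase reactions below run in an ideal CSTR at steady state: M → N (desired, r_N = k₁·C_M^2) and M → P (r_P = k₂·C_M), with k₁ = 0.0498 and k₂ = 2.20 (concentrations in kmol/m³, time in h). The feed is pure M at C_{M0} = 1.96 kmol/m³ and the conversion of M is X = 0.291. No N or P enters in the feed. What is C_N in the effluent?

Exit C_M = C_{M0}(1−X) = 1.96×0.709 = 1.390 kmol/m³.
In a CSTR the entire volume is at exit conditions, so r_N = 0.0498×1.390^2 = 0.09617 and r_P = 2.20×1.390 = 3.057.
Fraction of consumed M going to N: r_N/(r_N+r_P) = 0.03050.
C_N = 0.03050·C_{M0}·X = 0.03050×1.96×0.291 = 0.0174 kmol/m³.

0.0174 kmol/m³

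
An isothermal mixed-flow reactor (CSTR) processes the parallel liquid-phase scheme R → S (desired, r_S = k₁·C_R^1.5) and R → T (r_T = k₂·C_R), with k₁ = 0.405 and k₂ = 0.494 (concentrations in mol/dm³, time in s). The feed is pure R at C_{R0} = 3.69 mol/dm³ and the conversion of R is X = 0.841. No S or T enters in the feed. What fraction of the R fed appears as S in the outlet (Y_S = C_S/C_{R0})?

0.324

Exit C_R = C_{R0}(1−X) = 3.69×0.159 = 0.5867 mol/dm³.
A CSTR operates uniformly at the exit composition, giving r_S = 0.1820 and r_T = 0.2898 (each k·C_R^n at C_R = 0.5867).
Fraction of consumed R going to S: r_S/(r_S+r_T) = 0.3857.
C_S = 0.3857·C_{R0}·X = 0.3857×3.69×0.841 = 1.20 mol/dm³; Y_S = C_S/C_{R0} = 0.324.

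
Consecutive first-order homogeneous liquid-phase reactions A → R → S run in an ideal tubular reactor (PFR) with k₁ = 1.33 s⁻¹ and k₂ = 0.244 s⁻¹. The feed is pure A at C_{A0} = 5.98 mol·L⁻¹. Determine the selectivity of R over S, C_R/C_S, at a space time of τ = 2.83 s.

1.50

Solving the coupled first-order balances gives C_R(τ) = [k₁/(k₂−k₁)]·C_{A0}·(e^(−k₁τ) − e^(−k₂τ)).
e^(−k₁τ) = e^(−1.33×2.83) = e^(−3.764) = 0.02319; e^(−k₂τ) = e^(−0.6905) = 0.5013.
C_R = 1.33×5.98/(0.244−1.33) × (0.02319−0.5013) = (-7.324)×(-0.4781) = 3.502 mol·L⁻¹.
C_A = C_{A0}e^(−k₁τ) = 0.1387 mol·L⁻¹, so C_S = C_{A0}−C_A−C_R = 2.340 mol·L⁻¹; C_R/C_S = 1.50.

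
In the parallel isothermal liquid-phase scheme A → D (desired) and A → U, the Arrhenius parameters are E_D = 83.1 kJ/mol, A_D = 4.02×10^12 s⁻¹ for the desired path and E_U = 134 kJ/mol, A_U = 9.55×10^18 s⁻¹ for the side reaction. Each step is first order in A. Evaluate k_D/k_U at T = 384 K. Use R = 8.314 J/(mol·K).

Since both paths have the same order in A, the concentration cancels and S_{D/U} = k_D/k_U = (A_D/A_U)·exp[(E_U−E_D)/(RT)].
(E_U−E_D)/(RT) = (134−83.1)×10³/(8.314×384) = 50900/3193 = 15.94.
k_D/k_U = (4.02×10^12/9.55×10^18)·exp(15.94) = 4.209×10^-7 × 8.396×10^6 = 3.53.
Since E_D < E_U, lowering the temperature improves selectivity toward D.

3.53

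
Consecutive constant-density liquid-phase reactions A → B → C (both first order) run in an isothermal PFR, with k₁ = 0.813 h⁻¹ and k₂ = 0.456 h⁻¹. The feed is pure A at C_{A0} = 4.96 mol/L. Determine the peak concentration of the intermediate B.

2.37 mol/L

At the optimum, C_{B,max}/C_{A0} = (k₁/k₂)^[k₂/(k₂−k₁)].
= (0.813/0.456)^(0.456/(0.456−0.813)) = (1.783)^(-1.277) = 0.4778.
C_{B,max} = 0.4778×4.96 = 2.37 mol/L.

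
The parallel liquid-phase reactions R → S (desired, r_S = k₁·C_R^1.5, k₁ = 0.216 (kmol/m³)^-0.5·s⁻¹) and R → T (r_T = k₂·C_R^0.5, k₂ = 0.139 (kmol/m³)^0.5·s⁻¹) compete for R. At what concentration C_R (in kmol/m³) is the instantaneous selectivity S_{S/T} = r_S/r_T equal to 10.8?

6.95 kmol/m³

S_{S/T} = (k₁/k₂)·C_R ⇒ C_R = S·k₂/k₁.
= 10.8×0.139/0.216 = 6.95 kmol/m³.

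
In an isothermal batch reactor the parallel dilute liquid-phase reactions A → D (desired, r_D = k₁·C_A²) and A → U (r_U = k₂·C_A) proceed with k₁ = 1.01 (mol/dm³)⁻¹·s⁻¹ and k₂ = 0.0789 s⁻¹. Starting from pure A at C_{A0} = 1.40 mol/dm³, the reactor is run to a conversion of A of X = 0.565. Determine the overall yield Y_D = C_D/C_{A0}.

0.522

C_A = C_{A0}(1−X) = 0.6090 mol/dm³.
Along a PFR/batch, dC_U/dC_A = −r_U/(r_D+r_U) = −k₂/(k₂+k₁·C_A).
Integrating from C_{A0} to C_A: C_U = (0.0789/1.01)·ln[(0.0789+1.01·1.40)/(0.0789+1.01·0.609)] = 0.07812·ln(1.493/0.6940) = 0.05984 mol/dm³.
Then C_D = (C_{A0}−C_A) − C_U = 0.7910 − 0.05984 = 0.7312 mol/dm³.
Y_D = C_D/C_{A0} = 0.7312/1.40 = 0.522.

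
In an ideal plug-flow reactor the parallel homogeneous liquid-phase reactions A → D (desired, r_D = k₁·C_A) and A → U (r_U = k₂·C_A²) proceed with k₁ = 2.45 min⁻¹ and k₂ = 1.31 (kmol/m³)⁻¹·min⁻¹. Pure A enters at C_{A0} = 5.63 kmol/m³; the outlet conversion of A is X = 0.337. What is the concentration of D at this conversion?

C_A = C_{A0}(1−X) = 3.733 kmol/m³.
Along a PFR/batch, dC_D/dC_A = −r_D/(r_D+r_U) = −k₁/(k₁+k₂·C_A).
Integrating from C_{A0} to C_A: C_D = (2.45/1.31)·ln[(2.45+1.31·5.63)/(2.45+1.31·3.73)] = 1.870·ln(9.825/7.340) = 0.5454 kmol/m³.

0.545 kmol/m³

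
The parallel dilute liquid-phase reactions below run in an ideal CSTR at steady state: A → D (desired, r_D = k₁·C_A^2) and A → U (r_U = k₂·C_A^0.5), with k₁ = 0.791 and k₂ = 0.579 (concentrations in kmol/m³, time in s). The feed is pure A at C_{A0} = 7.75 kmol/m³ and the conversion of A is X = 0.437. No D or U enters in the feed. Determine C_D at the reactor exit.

3.13 kmol/m³

Exit C_A = C_{A0}(1−X) = 7.75×0.563 = 4.363 kmol/m³.
Rates in a CSTR are evaluated at the outlet concentration: r_D = 0.791×4.363^2 = 15.06, r_U = 0.579×4.363^0.5 = 1.209.
Fraction of consumed A going to D: r_D/(r_D+r_U) = 0.9257.
C_D = 0.9257·C_{A0}·X = 0.9257×7.75×0.437 = 3.13 kmol/m³.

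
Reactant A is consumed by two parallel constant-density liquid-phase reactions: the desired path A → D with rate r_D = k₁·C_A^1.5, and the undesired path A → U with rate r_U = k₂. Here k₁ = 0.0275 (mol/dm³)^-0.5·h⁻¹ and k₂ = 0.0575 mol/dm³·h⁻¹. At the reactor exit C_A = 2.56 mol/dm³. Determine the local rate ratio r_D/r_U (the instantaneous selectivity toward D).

1.96

S_{D/U} = r_D/r_U = (k₁·C_A^1.5)/(k₂) = (k₁/k₂)·C_A^1.5.
= (0.0275×2.560^1.5) / (0.0575) = 0.1126/0.05750 = 1.96.
Since the desired path is higher order in A, keeping C_A high (PFR or concentrated feed) favours D.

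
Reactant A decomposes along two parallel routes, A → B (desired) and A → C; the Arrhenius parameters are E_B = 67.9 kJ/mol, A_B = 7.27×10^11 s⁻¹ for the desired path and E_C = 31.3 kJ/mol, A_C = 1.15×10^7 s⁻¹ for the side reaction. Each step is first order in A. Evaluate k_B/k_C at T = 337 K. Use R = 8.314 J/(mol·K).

Since both paths have the same order in A, the concentration cancels and S_{B/C} = k_B/k_C = (A_B/A_C)·exp[(E_C−E_B)/(RT)].
(E_C−E_B)/(RT) = (31.3−67.9)×10³/(8.314×337) = -36600/2802 = -13.06.
k_B/k_C = (7.27×10^11/1.15×10^7)·exp(-13.06) = 63217 × 2.122×10^-6 = 0.134.

0.134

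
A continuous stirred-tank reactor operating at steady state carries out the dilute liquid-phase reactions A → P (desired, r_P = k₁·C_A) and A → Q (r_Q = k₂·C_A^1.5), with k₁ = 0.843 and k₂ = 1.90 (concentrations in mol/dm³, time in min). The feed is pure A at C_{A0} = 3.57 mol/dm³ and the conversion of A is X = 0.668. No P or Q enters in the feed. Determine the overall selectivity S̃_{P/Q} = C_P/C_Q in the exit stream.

Exit C_A = C_{A0}(1−X) = 3.57×0.332 = 1.185 mol/dm³.
Rates in a CSTR are evaluated at the outlet concentration: r_P = 0.843×1.185 = 0.9992, r_Q = 1.90×1.185^1.5 = 2.452.
Overall selectivity = C_P/C_Q = r_Pτ/(r_Qτ) = r_P/r_Q = 0.408.

0.408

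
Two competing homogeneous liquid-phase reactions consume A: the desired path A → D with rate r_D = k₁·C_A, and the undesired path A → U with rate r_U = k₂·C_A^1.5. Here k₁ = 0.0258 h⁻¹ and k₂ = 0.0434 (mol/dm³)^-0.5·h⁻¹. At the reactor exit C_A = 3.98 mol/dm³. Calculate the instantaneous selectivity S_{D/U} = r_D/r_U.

S_{D/U} = r_D/r_U = (k₁·C_A)/(k₂·C_A^1.5) = (k₁/k₂)·C_A^-0.5.
= (0.0258×3.980) / (0.0434×3.980^1.5) = 0.1027/0.3446 = 0.298.
The undesired path is higher order in A, so low C_A (CSTR or dilute feed) favours D.

0.298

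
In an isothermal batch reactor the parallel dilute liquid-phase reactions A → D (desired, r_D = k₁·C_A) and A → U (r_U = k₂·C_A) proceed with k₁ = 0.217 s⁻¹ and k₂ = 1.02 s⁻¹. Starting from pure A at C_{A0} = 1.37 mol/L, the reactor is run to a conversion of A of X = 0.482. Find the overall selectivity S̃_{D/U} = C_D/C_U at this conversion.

C_A = C_{A0}(1−X) = 0.7097 mol/L.
Both paths are first order in A, so the instantaneous fraction to D is constant: dC_D/d(−C_A) = k₁/(k₁+k₂) = 0.1754.
C_D = 0.1754·(C_{A0}−C_A) = 0.1754×0.6603 = 0.116 mol/L.
C_U = (C_{A0}−C_A)−C_D = 0.5445 mol/L; S̃_{D/U} = 0.1158/0.5445 = 0.213.

0.213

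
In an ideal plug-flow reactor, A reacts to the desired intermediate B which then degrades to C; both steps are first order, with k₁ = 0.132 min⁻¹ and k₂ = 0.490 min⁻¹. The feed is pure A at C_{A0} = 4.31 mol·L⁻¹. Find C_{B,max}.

At the optimum, C_{B,max}/C_{A0} = (k₁/k₂)^[k₂/(k₂−k₁)].
= (0.132/0.490)^(0.490/(0.490−0.132)) = (0.2694)^(1.369) = 0.1661.
C_{B,max} = 0.1661×4.31 = 0.716 mol·L⁻¹.

0.716 mol·L⁻¹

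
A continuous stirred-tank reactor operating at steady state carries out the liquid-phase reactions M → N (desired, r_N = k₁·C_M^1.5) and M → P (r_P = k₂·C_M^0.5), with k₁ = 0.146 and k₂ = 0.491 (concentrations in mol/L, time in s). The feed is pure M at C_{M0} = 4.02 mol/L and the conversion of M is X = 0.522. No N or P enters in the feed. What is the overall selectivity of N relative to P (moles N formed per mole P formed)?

0.571

Exit C_M = C_{M0}(1−X) = 4.02×0.478 = 1.922 mol/L.
A CSTR operates uniformly at the exit composition, giving r_N = 0.3889 and r_P = 0.6806 (each k·C_M^n at C_M = 1.922).
Overall selectivity = C_N/C_P = r_Nτ/(r_Pτ) = r_N/r_P = 0.571.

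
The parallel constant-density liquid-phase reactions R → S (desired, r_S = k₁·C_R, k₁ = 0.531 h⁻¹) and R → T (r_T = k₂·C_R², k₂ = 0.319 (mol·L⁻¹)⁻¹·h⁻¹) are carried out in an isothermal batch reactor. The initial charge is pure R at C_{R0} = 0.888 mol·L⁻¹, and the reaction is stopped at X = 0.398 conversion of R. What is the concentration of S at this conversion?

C_R = C_{R0}(1−X) = 0.5346 mol·L⁻¹.
Along a PFR/batch, dC_S/dC_R = −r_S/(r_S+r_T) = −k₁/(k₁+k₂·C_R).
Integrating from C_{R0} to C_R: C_S = (0.531/0.319)·ln[(0.531+0.319·0.888)/(0.531+0.319·0.535)] = 1.665·ln(0.8143/0.7015) = 0.2481 mol·L⁻¹.

0.248 mol·L⁻¹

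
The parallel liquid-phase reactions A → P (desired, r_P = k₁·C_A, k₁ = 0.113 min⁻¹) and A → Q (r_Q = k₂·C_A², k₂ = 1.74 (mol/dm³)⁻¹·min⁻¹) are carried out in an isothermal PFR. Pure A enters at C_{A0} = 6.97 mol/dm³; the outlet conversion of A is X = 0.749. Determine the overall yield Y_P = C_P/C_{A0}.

0.0126

C_A = C_{A0}(1−X) = 1.749 mol/dm³.
Along a PFR/batch, dC_P/dC_A = −r_P/(r_P+r_Q) = −k₁/(k₁+k₂·C_A).
Integrating from C_{A0} to C_A: C_P = (0.113/1.74)·ln[(0.113+1.74·6.97)/(0.113+1.74·1.75)] = 0.06494·ln(12.24/3.157) = 0.08801 mol/dm³.
Y_P = C_P/C_{A0} = 0.08801/6.97 = 0.0126.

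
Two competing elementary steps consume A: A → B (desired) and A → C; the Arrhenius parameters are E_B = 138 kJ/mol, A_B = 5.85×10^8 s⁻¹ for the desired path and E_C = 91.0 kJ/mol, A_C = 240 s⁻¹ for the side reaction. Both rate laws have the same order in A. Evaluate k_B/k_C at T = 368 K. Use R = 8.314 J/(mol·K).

0.519

k_B/k_C = (A_B/A_C)·exp[−(E_B−E_C)/(RT)] = (A_B/A_C)·exp[(E_C−E_B)/(RT)].
(E_C−E_B)/(RT) = (91.0−138)×10³/(8.314×368) = -47000/3060 = -15.36.
k_B/k_C = (5.85×10^8/240)·exp(-15.36) = 2.438×10^6 × 2.131×10^-7 = 0.519.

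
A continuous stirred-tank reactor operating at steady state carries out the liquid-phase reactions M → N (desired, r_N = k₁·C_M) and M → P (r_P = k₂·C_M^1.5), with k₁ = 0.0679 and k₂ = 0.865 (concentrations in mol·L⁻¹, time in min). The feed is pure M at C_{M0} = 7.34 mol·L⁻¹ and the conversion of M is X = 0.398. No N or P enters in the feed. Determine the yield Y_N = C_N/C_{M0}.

0.0143

Exit C_M = C_{M0}(1−X) = 7.34×0.602 = 4.419 mol·L⁻¹.
In a CSTR the entire volume is at exit conditions, so r_N = 0.0679×4.419 = 0.3000 and r_P = 0.865×4.419^1.5 = 8.034.
Fraction of consumed M going to N: r_N/(r_N+r_P) = 0.03600.
C_N = 0.03600·C_{M0}·X = 0.03600×7.34×0.398 = 0.105 mol·L⁻¹; Y_N = C_N/C_{M0} = 0.0143.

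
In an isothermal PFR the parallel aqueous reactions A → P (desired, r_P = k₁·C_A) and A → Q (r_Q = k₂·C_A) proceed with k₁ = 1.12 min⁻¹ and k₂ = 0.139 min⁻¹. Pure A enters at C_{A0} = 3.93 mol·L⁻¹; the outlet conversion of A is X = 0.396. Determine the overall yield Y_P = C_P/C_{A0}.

C_A = C_{A0}(1−X) = 2.374 mol·L⁻¹.
Both paths are first order in A, so the instantaneous fraction to P is constant: dC_P/d(−C_A) = k₁/(k₁+k₂) = 0.8896.
C_P = 0.8896·(C_{A0}−C_A) = 0.8896×1.556 = 1.38 mol·L⁻¹.
Y_P = C_P/C_{A0} = 1.384/3.93 = 0.352.

0.352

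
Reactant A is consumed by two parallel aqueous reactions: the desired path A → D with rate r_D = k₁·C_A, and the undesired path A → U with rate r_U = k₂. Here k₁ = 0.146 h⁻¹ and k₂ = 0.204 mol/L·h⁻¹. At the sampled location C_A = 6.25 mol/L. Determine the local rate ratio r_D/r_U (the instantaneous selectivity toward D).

4.47

S_{D/U} = r_D/r_U = (k₁·C_A)/(k₂) = (k₁/k₂)·C_A.
= (0.146×6.250) / (0.204) = 0.9125/0.2040 = 4.47.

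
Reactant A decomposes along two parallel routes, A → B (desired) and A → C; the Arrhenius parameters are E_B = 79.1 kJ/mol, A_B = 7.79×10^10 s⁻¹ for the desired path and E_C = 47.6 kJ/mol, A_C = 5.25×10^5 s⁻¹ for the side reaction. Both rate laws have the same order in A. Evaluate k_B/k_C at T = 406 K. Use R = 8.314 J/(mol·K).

13.1

With equal orders, S_{B/C} = k_B/k_C = (A_B/A_C)·exp[(E_C−E_B)/(RT)].
(E_C−E_B)/(RT) = (47.6−79.1)×10³/(8.314×406) = -31500/3375 = -9.332.
k_B/k_C = (7.79×10^10/5.25×10^5)·exp(-9.332) = 1.484×10^5 × 8.855×10^-5 = 13.1.
Since E_B > E_C, raising the temperature improves selectivity toward B.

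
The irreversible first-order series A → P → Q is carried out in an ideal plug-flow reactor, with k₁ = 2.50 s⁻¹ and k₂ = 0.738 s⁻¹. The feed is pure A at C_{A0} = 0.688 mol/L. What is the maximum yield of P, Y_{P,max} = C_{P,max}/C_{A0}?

For a first-order series the maximum intermediate yield is C_{P,max}/C_{A0} = (k₁/k₂)^[k₂/(k₂−k₁)].
= (2.50/0.738)^(0.738/(0.738−2.50)) = (3.388)^(-0.4188) = 0.5999.

0.600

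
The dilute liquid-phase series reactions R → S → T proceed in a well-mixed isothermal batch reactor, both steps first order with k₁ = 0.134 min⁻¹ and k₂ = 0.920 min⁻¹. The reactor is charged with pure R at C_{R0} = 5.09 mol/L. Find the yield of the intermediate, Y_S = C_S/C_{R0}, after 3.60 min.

The intermediate concentration in a first-order A→B→C sequence is C_S = k₁C_{R0}(e^(−k₁t) − e^(−k₂t))/(k₂−k₁).
e^(−k₁t) = e^(−0.134×3.60) = e^(−0.4824) = 0.6173; e^(−k₂t) = e^(−3.312) = 0.03644.
C_S = 0.134×5.09/(0.920−0.134) × (0.6173−0.03644) = 0.8678×0.5809 = 0.5040 mol/L.
Y_S = C_S/C_{R0} = 0.5040/5.09 = 0.0990.

0.0990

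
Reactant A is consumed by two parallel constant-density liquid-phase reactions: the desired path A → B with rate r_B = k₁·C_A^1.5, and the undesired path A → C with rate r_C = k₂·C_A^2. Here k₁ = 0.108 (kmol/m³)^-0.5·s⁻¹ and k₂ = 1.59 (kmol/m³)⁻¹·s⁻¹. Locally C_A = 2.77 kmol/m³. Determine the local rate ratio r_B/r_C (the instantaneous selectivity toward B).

S_{B/C} = r_B/r_C = (k₁·C_A^1.5)/(k₂·C_A^2) = (k₁/k₂)·C_A^-0.5.
= (0.108×2.770^1.5) / (1.59×2.770^2) = 0.4979/12.20 = 0.0408.

0.0408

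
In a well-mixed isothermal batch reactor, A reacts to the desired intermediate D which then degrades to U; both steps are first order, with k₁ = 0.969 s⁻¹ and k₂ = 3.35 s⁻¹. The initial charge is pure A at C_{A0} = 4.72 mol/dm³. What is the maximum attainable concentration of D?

For a first-order series the maximum intermediate yield is C_{D,max}/C_{A0} = (k₁/k₂)^[k₂/(k₂−k₁)].
= (0.969/3.35)^(3.35/(3.35−0.969)) = (0.2893)^(1.407) = 0.1746.
C_{D,max} = 0.1746×4.72 = 0.824 mol/dm³.

0.824 mol/dm³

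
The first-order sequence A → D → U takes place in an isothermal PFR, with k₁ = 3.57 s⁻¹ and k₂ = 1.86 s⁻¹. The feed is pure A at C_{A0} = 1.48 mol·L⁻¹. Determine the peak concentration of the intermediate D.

0.728 mol·L⁻¹

Evaluating C_D at τ_opt = ln(k₂/k₁)/(k₂−k₁) gives C_{D,max}/C_{A0} = (k₁/k₂)^[k₂/(k₂−k₁)].
= (3.57/1.86)^(1.86/(1.86−3.57)) = (1.919)^(-1.088) = 0.4920.
C_{D,max} = 0.4920×1.48 = 0.728 mol·L⁻¹.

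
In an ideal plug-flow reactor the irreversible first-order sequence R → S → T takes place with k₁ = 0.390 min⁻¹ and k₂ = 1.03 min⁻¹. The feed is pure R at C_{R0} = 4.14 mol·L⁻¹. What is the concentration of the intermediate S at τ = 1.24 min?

0.852 mol·L⁻¹

The intermediate concentration in a first-order A→B→C sequence is C_S = k₁C_{R0}(e^(−k₁τ) − e^(−k₂τ))/(k₂−k₁).
e^(−k₁τ) = e^(−0.390×1.24) = e^(−0.4836) = 0.6166; e^(−k₂τ) = e^(−1.277) = 0.2788.
C_S = 0.390×4.14/(1.03−0.390) × (0.6166−0.2788) = 2.523×0.3377 = 0.8521 mol·L⁻¹.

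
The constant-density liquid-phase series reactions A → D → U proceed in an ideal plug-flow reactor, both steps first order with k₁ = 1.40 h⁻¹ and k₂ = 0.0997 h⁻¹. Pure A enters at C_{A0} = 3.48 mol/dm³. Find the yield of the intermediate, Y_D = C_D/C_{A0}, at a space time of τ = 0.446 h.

0.453

Solving the coupled first-order balances gives C_D(τ) = [k₁/(k₂−k₁)]·C_{A0}·(e^(−k₁τ) − e^(−k₂τ)).
e^(−k₁τ) = e^(−1.40×0.446) = e^(−0.6244) = 0.5356; e^(−k₂τ) = e^(−0.04447) = 0.9565.
C_D = 1.40×3.48/(0.0997−1.40) × (0.5356−0.9565) = (-3.747)×(-0.4209) = 1.577 mol/dm³.
Y_D = C_D/C_{A0} = 1.577/3.48 = 0.453.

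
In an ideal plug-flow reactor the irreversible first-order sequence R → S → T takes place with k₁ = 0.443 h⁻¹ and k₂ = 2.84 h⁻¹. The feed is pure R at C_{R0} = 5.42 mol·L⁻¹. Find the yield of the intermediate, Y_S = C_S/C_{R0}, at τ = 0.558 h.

0.106

Solving the coupled first-order balances gives C_S(τ) = [k₁/(k₂−k₁)]·C_{R0}·(e^(−k₁τ) − e^(−k₂τ)).
e^(−k₁τ) = e^(−0.443×0.558) = e^(−0.2472) = 0.7810; e^(−k₂τ) = e^(−1.585) = 0.2050.
C_S = 0.443×5.42/(2.84−0.443) × (0.7810−0.2050) = 1.002×0.5760 = 0.5770 mol·L⁻¹.
Y_S = C_S/C_{R0} = 0.5770/5.42 = 0.106.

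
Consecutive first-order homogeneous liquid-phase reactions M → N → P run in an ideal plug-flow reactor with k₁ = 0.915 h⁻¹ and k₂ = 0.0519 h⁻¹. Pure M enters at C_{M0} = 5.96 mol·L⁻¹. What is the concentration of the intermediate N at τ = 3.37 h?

5.02 mol·L⁻¹

Solving the coupled first-order balances gives C_N(τ) = [k₁/(k₂−k₁)]·C_{M0}·(e^(−k₁τ) − e^(−k₂τ)).
e^(−k₁τ) = e^(−0.915×3.37) = e^(−3.084) = 0.04580; e^(−k₂τ) = e^(−0.1749) = 0.8395.
C_N = 0.915×5.96/(0.0519−0.915) × (0.04580−0.8395) = (-6.318)×(-0.7937) = 5.015 mol·L⁻¹.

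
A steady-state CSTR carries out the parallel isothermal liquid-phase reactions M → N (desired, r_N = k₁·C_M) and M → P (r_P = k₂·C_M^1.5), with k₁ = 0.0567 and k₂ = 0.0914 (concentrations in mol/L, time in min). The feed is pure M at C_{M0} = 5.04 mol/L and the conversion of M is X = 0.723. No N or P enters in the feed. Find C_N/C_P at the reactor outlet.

Exit C_M = C_{M0}(1−X) = 5.04×0.277 = 1.396 mol/L.
A CSTR operates uniformly at the exit composition, giving r_N = 0.07916 and r_P = 0.1508 (each k·C_M^n at C_M = 1.396).
Overall selectivity = C_N/C_P = r_Nτ/(r_Pτ) = r_N/r_P = 0.525.

0.525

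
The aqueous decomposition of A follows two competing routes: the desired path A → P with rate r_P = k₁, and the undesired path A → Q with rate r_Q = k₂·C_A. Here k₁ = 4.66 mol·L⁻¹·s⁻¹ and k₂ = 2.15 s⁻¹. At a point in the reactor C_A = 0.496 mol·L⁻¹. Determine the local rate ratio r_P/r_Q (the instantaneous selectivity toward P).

4.37

S_{P/Q} = r_P/r_Q = (k₁)/(k₂·C_A) = (k₁/k₂)·C_A⁻¹.
= (4.66) / (2.15×0.4960) = 4.660/1.066 = 4.37.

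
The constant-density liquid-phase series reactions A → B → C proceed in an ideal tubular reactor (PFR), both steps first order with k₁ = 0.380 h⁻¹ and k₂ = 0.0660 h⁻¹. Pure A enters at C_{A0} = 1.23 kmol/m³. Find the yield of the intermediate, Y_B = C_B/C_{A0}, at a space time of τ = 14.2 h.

0.469

For first-order series with pure A initially, C_B(τ) = k₁C_{A0}/(k₂−k₁)·(e^(−k₁τ) − e^(−k₂τ)).
e^(−k₁τ) = e^(−0.380×14.2) = e^(−5.396) = 0.004535; e^(−k₂τ) = e^(−0.9372) = 0.3917.
C_B = 0.380×1.23/(0.0660−0.380) × (0.004535−0.3917) = (-1.489)×(-0.3872) = 0.5763 kmol/m³.
Y_B = C_B/C_{A0} = 0.5763/1.23 = 0.469.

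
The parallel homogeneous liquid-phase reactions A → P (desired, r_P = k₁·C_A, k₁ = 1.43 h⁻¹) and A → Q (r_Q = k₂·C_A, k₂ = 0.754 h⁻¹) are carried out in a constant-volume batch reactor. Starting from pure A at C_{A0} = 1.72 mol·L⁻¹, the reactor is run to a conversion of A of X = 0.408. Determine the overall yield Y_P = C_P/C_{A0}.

0.267

C_A = C_{A0}(1−X) = 1.018 mol·L⁻¹.
Both paths are first order in A, so the instantaneous fraction to P is constant: dC_P/d(−C_A) = k₁/(k₁+k₂) = 0.6548.
C_P = 0.6548·(C_{A0}−C_A) = 0.6548×0.7018 = 0.459 mol·L⁻¹.
Y_P = C_P/C_{A0} = 0.4595/1.72 = 0.267.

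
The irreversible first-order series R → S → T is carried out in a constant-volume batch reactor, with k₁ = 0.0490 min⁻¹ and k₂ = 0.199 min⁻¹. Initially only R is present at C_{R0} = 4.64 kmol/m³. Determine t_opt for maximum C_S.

9.34 min

For first-order series the maximum of C_S occurs at t_opt = ln(k₂/k₁)/(k₂−k₁).
= ln(0.199/0.0490)/(0.199−0.0490) = ln(4.061)/0.1500 = 1.401/0.1500 = 9.34 min.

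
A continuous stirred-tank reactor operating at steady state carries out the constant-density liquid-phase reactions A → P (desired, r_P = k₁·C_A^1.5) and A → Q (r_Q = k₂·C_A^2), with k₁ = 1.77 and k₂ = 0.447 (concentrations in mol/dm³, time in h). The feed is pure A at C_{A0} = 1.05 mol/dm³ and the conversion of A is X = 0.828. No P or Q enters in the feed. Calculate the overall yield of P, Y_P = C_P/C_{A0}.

0.748

Exit C_A = C_{A0}(1−X) = 1.05×0.172 = 0.1806 mol/dm³.
A CSTR operates uniformly at the exit composition, giving r_P = 0.1358 and r_Q = 0.01458 (each k·C_A^n at C_A = 0.1806).
Fraction of consumed A going to P: r_P/(r_P+r_Q) = 0.9031.
C_P = 0.9031·C_{A0}·X = 0.9031×1.05×0.828 = 0.785 mol/dm³; Y_P = C_P/C_{A0} = 0.748.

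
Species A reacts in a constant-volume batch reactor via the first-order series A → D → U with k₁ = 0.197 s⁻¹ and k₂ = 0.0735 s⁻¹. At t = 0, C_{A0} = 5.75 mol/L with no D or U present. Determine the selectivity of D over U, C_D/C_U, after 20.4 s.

For first-order series with pure A initially, C_D(t) = k₁C_{A0}/(k₂−k₁)·(e^(−k₁t) − e^(−k₂t)).
e^(−k₁t) = e^(−0.197×20.4) = e^(−4.019) = 0.01797; e^(−k₂t) = e^(−1.499) = 0.2233.
C_D = 0.197×5.75/(0.0735−0.197) × (0.01797−0.2233) = (-9.172)×(-0.2053) = 1.883 mol/L.
C_A = C_{A0}e^(−k₁t) = 0.1034 mol/L, so C_U = C_{A0}−C_A−C_D = 3.764 mol/L; C_D/C_U = 0.500.

0.500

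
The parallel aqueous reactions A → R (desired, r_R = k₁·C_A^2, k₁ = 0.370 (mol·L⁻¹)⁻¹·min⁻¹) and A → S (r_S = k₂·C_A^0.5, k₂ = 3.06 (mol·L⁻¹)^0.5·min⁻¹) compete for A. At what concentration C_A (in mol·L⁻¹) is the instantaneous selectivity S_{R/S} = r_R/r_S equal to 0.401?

2.22 mol·L⁻¹

S_{R/S} = (k₁/k₂)·C_A^1.5 ⇒ C_A = (S·k₂/k₁)^(1/1.5).
= (0.401×3.06/0.370)^(0.6667) = (3.316)^(0.6667) = 2.22 mol·L⁻¹.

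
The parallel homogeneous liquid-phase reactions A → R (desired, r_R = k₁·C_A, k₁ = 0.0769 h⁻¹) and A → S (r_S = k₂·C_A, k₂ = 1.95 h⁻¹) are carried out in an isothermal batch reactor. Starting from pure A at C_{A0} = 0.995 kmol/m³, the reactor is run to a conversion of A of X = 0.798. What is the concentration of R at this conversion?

C_A = C_{A0}(1−X) = 0.2010 kmol/m³.
Both paths are first order in A, so the instantaneous fraction to R is constant: dC_R/d(−C_A) = k₁/(k₁+k₂) = 0.03794.
C_R = 0.03794·(C_{A0}−C_A) = 0.03794×0.7940 = 0.0301 kmol/m³.

0.0301 kmol/m³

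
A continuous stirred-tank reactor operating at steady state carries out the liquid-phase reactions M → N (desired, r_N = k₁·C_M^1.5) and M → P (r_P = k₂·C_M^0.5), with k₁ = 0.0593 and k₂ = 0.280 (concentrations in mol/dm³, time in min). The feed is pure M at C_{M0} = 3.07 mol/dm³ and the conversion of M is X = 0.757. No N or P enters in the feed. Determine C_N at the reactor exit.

Exit C_M = C_{M0}(1−X) = 3.07×0.243 = 0.7460 mol/dm³.
In a CSTR the entire volume is at exit conditions, so r_N = 0.0593×0.7460^1.5 = 0.03821 and r_P = 0.280×0.7460^0.5 = 0.2418.
Fraction of consumed M going to N: r_N/(r_N+r_P) = 0.1364.
C_N = 0.1364·C_{M0}·X = 0.1364×3.07×0.757 = 0.317 mol/dm³.

0.317 mol/dm³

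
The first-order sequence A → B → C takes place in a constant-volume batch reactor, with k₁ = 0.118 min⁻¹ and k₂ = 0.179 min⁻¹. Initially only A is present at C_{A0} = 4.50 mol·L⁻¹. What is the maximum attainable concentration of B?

Evaluating C_B at t_opt = ln(k₂/k₁)/(k₂−k₁) gives C_{B,max}/C_{A0} = (k₁/k₂)^[k₂/(k₂−k₁)].
= (0.118/0.179)^(0.179/(0.179−0.118)) = (0.6592)^(2.934) = 0.2944.
C_{B,max} = 0.2944×4.50 = 1.32 mol·L⁻¹.

1.32 mol·L⁻¹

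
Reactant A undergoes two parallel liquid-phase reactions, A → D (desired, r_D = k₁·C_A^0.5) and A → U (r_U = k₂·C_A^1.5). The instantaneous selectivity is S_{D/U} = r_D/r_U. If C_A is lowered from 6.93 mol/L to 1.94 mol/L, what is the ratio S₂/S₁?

S_{D/U} = (k₁/k₂)·C_A⁻¹, so S₂/S₁ = (C_{A,2}/C_{A,1})⁻¹.
= 6.93/1.94 = 3.57.
Selectivity toward D rises as C_A falls — low-concentration operation is favoured.

3.57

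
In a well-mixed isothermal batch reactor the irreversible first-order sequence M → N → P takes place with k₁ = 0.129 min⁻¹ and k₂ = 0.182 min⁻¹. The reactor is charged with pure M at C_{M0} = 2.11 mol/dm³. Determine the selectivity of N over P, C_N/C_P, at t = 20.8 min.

Solving the coupled first-order balances gives C_N(t) = [k₁/(k₂−k₁)]·C_{M0}·(e^(−k₁t) − e^(−k₂t)).
e^(−k₁t) = e^(−0.129×20.8) = e^(−2.683) = 0.06834; e^(−k₂t) = e^(−3.786) = 0.02270.
C_N = 0.129×2.11/(0.182−0.129) × (0.06834−0.02270) = 5.136×0.04565 = 0.2344 mol/dm³.
C_M = C_{M0}e^(−k₁t) = 0.1442 mol/dm³, so C_P = C_{M0}−C_M−C_N = 1.731 mol/dm³; C_N/C_P = 0.135.

0.135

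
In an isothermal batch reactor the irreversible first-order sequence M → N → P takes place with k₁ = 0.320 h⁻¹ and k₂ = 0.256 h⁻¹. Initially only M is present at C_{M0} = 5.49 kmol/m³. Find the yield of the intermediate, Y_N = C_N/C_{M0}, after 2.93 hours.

Solving the coupled first-order balances gives C_N(t) = [k₁/(k₂−k₁)]·C_{M0}·(e^(−k₁t) − e^(−k₂t)).
e^(−k₁t) = e^(−0.320×2.93) = e^(−0.9376) = 0.3916; e^(−k₂t) = e^(−0.7501) = 0.4723.
C_N = 0.320×5.49/(0.256−0.320) × (0.3916−0.4723) = (-27.45)×(-0.08076) = 2.217 kmol/m³.
Y_N = C_N/C_{M0} = 2.217/5.49 = 0.404.

0.404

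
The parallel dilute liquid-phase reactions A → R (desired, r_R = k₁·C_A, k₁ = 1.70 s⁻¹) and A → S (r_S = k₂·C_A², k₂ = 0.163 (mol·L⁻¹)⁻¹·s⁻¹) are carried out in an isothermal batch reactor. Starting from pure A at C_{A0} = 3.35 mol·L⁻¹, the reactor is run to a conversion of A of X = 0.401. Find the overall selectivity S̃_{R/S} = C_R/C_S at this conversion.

3.91

C_A = C_{A0}(1−X) = 2.007 mol·L⁻¹.
Along a PFR/batch, dC_R/dC_A = −r_R/(r_R+r_S) = −k₁/(k₁+k₂·C_A).
Integrating from C_{A0} to C_A: C_R = (1.70/0.163)·ln[(1.70+0.163·3.35)/(1.70+0.163·2.01)] = 10.43·ln(2.246/2.027) = 1.070 mol·L⁻¹.
C_S = (C_{A0}−C_A)−C_R = 0.2736 mol·L⁻¹; S̃_{R/S} = 1.070/0.2736 = 3.91.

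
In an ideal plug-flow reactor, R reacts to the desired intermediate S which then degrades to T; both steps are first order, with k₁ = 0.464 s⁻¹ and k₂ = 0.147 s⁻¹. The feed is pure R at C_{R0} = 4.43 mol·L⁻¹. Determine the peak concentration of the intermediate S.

At the optimum, C_{S,max}/C_{R0} = (k₁/k₂)^[k₂/(k₂−k₁)].
= (0.464/0.147)^(0.147/(0.147−0.464)) = (3.156)^(-0.4637) = 0.5868.
C_{S,max} = 0.5868×4.43 = 2.60 mol·L⁻¹.

2.60 mol·L⁻¹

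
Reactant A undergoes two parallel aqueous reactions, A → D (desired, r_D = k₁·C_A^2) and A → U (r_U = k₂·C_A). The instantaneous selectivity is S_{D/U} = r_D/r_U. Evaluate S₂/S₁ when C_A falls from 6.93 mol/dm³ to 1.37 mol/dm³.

S_{D/U} = (k₁/k₂)·C_A, so S₂/S₁ = (C_{A,2}/C_{A,1}).
= 1.37/6.93 = 0.198.
Selectivity toward D falls as C_A falls — high-concentration operation is favoured.

0.198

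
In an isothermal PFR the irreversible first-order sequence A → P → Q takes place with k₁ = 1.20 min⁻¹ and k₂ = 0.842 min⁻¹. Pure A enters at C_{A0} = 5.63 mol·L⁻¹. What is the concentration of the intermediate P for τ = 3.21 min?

0.864 mol·L⁻¹

For first-order series with pure A initially, C_P(τ) = k₁C_{A0}/(k₂−k₁)·(e^(−k₁τ) − e^(−k₂τ)).
e^(−k₁τ) = e^(−1.20×3.21) = e^(−3.852) = 0.02124; e^(−k₂τ) = e^(−2.703) = 0.06702.
C_P = 1.20×5.63/(0.842−1.20) × (0.02124−0.06702) = (-18.87)×(-0.04578) = 0.8639 mol·L⁻¹.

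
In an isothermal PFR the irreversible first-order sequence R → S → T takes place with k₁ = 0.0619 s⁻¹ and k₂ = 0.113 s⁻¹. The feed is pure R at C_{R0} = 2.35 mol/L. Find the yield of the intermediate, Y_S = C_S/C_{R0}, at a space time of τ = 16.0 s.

For first-order series with pure R initially, C_S(τ) = k₁C_{R0}/(k₂−k₁)·(e^(−k₁τ) − e^(−k₂τ)).
e^(−k₁τ) = e^(−0.0619×16.0) = e^(−0.9904) = 0.3714; e^(−k₂τ) = e^(−1.808) = 0.1640.
C_S = 0.0619×2.35/(0.113−0.0619) × (0.3714−0.1640) = 2.847×0.2074 = 0.5905 mol/L.
Y_S = C_S/C_{R0} = 0.5905/2.35 = 0.251.

0.251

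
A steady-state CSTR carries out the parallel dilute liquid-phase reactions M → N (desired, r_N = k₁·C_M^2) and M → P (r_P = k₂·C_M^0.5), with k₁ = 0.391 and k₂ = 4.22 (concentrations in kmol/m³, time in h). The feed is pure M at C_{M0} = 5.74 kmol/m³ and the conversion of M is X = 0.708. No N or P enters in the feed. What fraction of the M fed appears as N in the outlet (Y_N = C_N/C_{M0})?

Exit C_M = C_{M0}(1−X) = 5.74×0.292 = 1.676 kmol/m³.
Rates in a CSTR are evaluated at the outlet concentration: r_N = 0.391×1.676^2 = 1.098, r_P = 4.22×1.676^0.5 = 5.463.
Fraction of consumed M going to N: r_N/(r_N+r_P) = 0.1674.
C_N = 0.1674·C_{M0}·X = 0.1674×5.74×0.708 = 0.680 kmol/m³; Y_N = C_N/C_{M0} = 0.119.

0.119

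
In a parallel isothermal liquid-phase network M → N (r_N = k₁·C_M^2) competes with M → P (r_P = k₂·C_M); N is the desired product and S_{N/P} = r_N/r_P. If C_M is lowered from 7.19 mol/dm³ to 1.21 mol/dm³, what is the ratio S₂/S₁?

0.168

S_{N/P} = (k₁/k₂)·C_M, so S₂/S₁ = (C_{M,2}/C_{M,1}).
= 1.21/7.19 = 0.168.
Selectivity toward N falls as C_M falls — high-concentration operation is favoured.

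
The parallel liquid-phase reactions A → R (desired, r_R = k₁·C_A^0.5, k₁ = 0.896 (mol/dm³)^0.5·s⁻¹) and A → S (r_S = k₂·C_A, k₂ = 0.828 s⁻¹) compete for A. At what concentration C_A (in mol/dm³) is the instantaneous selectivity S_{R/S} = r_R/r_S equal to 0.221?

24.0 mol/dm³

S_{R/S} = (k₁/k₂)·C_A^-0.5 ⇒ C_A = (S·k₂/k₁)^(-2).
= (0.221×0.828/0.896)^(-2) = (0.2042)^(-2) = 24.0 mol/dm³.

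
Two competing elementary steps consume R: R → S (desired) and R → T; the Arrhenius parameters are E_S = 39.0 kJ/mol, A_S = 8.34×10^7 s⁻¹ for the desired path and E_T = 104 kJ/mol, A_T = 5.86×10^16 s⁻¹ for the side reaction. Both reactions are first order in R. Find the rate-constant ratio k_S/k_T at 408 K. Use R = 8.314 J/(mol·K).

0.299

k_S/k_T = (A_S/A_T)·exp[−(E_S−E_T)/(RT)] = (A_S/A_T)·exp[(E_T−E_S)/(RT)].
(E_T−E_S)/(RT) = (104−39.0)×10³/(8.314×408) = 65000/3392 = 19.16.
k_S/k_T = (8.34×10^7/5.86×10^16)·exp(19.16) = 1.423×10^-9 × 2.099×10^8 = 0.299.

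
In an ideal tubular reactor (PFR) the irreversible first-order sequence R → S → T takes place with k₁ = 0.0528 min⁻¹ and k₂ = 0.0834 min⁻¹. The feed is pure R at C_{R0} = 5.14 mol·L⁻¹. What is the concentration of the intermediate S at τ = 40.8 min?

Solving the coupled first-order balances gives C_S(τ) = [k₁/(k₂−k₁)]·C_{R0}·(e^(−k₁τ) − e^(−k₂τ)).
e^(−k₁τ) = e^(−0.0528×40.8) = e^(−2.154) = 0.1160; e^(−k₂τ) = e^(−3.403) = 0.03328.
C_S = 0.0528×5.14/(0.0834−0.0528) × (0.1160−0.03328) = 8.869×0.08271 = 0.7335 mol·L⁻¹.

0.734 mol·L⁻¹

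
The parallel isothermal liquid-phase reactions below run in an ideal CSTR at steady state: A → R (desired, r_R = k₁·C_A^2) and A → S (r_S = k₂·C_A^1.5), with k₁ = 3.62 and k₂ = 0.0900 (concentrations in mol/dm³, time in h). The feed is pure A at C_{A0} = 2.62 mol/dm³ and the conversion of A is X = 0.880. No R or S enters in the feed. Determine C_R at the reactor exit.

Exit C_A = C_{A0}(1−X) = 2.62×0.120 = 0.3144 mol/dm³.
A CSTR operates uniformly at the exit composition, giving r_R = 0.3578 and r_S = 0.01587 (each k·C_A^n at C_A = 0.3144).
Fraction of consumed A going to R: r_R/(r_R+r_S) = 0.9575.
C_R = 0.9575·C_{A0}·X = 0.9575×2.62×0.880 = 2.21 mol/dm³.

2.21 mol/dm³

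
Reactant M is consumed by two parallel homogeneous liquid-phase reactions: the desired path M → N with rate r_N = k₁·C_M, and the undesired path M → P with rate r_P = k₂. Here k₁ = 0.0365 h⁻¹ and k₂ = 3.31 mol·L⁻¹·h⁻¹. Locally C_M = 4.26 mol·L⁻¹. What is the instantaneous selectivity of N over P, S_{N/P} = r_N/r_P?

S_{N/P} = r_N/r_P = (k₁·C_M)/(k₂) = (k₁/k₂)·C_M.
= (0.0365×4.260) / (3.31) = 0.1555/3.310 = 0.0470.
Since the desired path is higher order in M, keeping C_M high (PFR or concentrated feed) favours N.

0.0470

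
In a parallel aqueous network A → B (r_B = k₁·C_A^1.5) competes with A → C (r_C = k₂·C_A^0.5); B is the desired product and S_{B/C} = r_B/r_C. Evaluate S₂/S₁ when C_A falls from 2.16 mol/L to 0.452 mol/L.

0.209

S_{B/C} = (k₁/k₂)·C_A, so S₂/S₁ = (C_{A,2}/C_{A,1}).
= 0.452/2.16 = 0.209.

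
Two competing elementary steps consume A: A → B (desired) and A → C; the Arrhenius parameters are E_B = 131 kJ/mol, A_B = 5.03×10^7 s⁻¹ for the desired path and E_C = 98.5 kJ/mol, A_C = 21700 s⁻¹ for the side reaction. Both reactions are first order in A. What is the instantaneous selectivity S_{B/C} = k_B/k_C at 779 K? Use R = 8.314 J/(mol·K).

15.3

k_B/k_C = (A_B/A_C)·exp[−(E_B−E_C)/(RT)] = (A_B/A_C)·exp[(E_C−E_B)/(RT)].
(E_C−E_B)/(RT) = (98.5−131)×10³/(8.314×779) = -32500/6477 = -5.018.
k_B/k_C = (5.03×10^7/21700)·exp(-5.018) = 2318 × 0.006617 = 15.3.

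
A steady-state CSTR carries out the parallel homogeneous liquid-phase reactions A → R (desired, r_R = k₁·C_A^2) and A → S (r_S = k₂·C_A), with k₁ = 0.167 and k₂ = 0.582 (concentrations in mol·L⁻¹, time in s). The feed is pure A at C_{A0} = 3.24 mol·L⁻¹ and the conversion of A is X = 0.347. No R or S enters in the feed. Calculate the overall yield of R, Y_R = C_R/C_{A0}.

0.131

Exit C_A = C_{A0}(1−X) = 3.24×0.653 = 2.116 mol·L⁻¹.
In a CSTR the entire volume is at exit conditions, so r_R = 0.167×2.116^2 = 0.7475 and r_S = 0.582×2.116 = 1.231.
Fraction of consumed A going to R: r_R/(r_R+r_S) = 0.3778.
C_R = 0.3778·C_{A0}·X = 0.3778×3.24×0.347 = 0.425 mol·L⁻¹; Y_R = C_R/C_{A0} = 0.131.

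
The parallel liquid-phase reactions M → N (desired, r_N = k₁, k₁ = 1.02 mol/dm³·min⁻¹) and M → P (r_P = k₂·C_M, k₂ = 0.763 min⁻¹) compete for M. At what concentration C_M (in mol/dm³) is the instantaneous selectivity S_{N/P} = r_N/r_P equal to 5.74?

S_{N/P} = (k₁/k₂)·C_M⁻¹ ⇒ C_M = (S·k₂/k₁)^(-1).
= (5.74×0.763/1.02)^(-1) = (4.294)^(-1) = 0.233 mol/dm³.

0.233 mol/dm³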